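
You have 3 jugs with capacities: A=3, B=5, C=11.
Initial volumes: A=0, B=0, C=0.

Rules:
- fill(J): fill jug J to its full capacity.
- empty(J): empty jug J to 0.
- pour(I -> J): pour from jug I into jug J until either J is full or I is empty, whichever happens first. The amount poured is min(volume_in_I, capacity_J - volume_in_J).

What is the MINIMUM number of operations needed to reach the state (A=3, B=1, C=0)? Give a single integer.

Answer: 7

Derivation:
BFS from (A=0, B=0, C=0). One shortest path:
  1. fill(A) -> (A=3 B=0 C=0)
  2. fill(C) -> (A=3 B=0 C=11)
  3. pour(C -> B) -> (A=3 B=5 C=6)
  4. empty(B) -> (A=3 B=0 C=6)
  5. pour(C -> B) -> (A=3 B=5 C=1)
  6. empty(B) -> (A=3 B=0 C=1)
  7. pour(C -> B) -> (A=3 B=1 C=0)
Reached target in 7 moves.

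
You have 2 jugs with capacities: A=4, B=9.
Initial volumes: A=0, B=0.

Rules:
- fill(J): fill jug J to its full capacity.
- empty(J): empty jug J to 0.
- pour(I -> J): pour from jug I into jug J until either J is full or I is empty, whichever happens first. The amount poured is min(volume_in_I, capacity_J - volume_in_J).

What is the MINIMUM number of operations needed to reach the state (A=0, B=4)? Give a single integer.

BFS from (A=0, B=0). One shortest path:
  1. fill(A) -> (A=4 B=0)
  2. pour(A -> B) -> (A=0 B=4)
Reached target in 2 moves.

Answer: 2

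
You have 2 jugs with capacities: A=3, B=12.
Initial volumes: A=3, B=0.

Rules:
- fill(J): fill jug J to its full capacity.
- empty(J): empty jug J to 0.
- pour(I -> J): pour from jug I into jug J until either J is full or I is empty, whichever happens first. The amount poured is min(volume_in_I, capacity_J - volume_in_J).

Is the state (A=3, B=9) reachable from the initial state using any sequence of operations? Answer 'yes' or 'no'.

Answer: yes

Derivation:
BFS from (A=3, B=0):
  1. empty(A) -> (A=0 B=0)
  2. fill(B) -> (A=0 B=12)
  3. pour(B -> A) -> (A=3 B=9)
Target reached → yes.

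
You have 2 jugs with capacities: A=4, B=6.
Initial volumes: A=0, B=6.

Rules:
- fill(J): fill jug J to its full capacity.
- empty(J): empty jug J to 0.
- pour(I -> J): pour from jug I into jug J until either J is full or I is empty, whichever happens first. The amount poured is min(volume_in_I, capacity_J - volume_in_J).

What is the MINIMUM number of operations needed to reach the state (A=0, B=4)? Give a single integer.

BFS from (A=0, B=6). One shortest path:
  1. fill(A) -> (A=4 B=6)
  2. empty(B) -> (A=4 B=0)
  3. pour(A -> B) -> (A=0 B=4)
Reached target in 3 moves.

Answer: 3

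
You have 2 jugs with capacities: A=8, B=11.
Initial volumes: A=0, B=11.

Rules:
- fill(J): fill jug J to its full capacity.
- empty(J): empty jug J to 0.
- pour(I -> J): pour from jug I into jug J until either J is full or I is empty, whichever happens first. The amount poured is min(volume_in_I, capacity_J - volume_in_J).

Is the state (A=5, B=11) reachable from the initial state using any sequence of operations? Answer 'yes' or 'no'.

BFS from (A=0, B=11):
  1. fill(A) -> (A=8 B=11)
  2. empty(B) -> (A=8 B=0)
  3. pour(A -> B) -> (A=0 B=8)
  4. fill(A) -> (A=8 B=8)
  5. pour(A -> B) -> (A=5 B=11)
Target reached → yes.

Answer: yes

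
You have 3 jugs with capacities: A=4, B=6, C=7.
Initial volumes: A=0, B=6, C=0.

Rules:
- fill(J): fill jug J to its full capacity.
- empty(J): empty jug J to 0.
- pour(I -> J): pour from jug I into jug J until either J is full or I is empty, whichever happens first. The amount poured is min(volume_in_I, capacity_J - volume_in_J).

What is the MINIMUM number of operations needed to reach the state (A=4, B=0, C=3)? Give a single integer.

Answer: 3

Derivation:
BFS from (A=0, B=6, C=0). One shortest path:
  1. empty(B) -> (A=0 B=0 C=0)
  2. fill(C) -> (A=0 B=0 C=7)
  3. pour(C -> A) -> (A=4 B=0 C=3)
Reached target in 3 moves.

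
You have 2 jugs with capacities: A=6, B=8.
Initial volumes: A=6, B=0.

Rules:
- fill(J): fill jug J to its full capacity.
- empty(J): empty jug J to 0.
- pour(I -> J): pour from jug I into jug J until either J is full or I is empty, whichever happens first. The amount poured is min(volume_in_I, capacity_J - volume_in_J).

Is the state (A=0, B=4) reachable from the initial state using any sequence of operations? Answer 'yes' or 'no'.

Answer: yes

Derivation:
BFS from (A=6, B=0):
  1. pour(A -> B) -> (A=0 B=6)
  2. fill(A) -> (A=6 B=6)
  3. pour(A -> B) -> (A=4 B=8)
  4. empty(B) -> (A=4 B=0)
  5. pour(A -> B) -> (A=0 B=4)
Target reached → yes.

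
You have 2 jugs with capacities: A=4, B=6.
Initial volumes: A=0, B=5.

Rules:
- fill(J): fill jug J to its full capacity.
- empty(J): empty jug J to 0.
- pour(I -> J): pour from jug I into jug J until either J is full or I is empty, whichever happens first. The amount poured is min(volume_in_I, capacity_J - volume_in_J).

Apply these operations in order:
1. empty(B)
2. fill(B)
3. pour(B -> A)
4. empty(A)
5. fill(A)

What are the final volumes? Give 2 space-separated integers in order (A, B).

Answer: 4 2

Derivation:
Step 1: empty(B) -> (A=0 B=0)
Step 2: fill(B) -> (A=0 B=6)
Step 3: pour(B -> A) -> (A=4 B=2)
Step 4: empty(A) -> (A=0 B=2)
Step 5: fill(A) -> (A=4 B=2)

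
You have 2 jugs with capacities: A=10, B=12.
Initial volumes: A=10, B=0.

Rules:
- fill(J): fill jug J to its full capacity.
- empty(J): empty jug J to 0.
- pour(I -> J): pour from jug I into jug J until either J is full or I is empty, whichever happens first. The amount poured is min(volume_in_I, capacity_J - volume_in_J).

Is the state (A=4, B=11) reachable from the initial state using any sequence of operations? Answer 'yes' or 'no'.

Answer: no

Derivation:
BFS explored all 22 reachable states.
Reachable set includes: (0,0), (0,2), (0,4), (0,6), (0,8), (0,10), (0,12), (2,0), (2,12), (4,0), (4,12), (6,0) ...
Target (A=4, B=11) not in reachable set → no.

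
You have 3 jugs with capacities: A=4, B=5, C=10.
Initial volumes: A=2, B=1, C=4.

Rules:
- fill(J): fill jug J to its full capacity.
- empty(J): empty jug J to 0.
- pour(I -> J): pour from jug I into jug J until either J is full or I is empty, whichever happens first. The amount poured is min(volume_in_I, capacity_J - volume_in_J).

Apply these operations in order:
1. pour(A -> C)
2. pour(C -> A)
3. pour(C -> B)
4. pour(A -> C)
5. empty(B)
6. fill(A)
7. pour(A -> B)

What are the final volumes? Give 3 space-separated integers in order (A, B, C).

Answer: 0 4 4

Derivation:
Step 1: pour(A -> C) -> (A=0 B=1 C=6)
Step 2: pour(C -> A) -> (A=4 B=1 C=2)
Step 3: pour(C -> B) -> (A=4 B=3 C=0)
Step 4: pour(A -> C) -> (A=0 B=3 C=4)
Step 5: empty(B) -> (A=0 B=0 C=4)
Step 6: fill(A) -> (A=4 B=0 C=4)
Step 7: pour(A -> B) -> (A=0 B=4 C=4)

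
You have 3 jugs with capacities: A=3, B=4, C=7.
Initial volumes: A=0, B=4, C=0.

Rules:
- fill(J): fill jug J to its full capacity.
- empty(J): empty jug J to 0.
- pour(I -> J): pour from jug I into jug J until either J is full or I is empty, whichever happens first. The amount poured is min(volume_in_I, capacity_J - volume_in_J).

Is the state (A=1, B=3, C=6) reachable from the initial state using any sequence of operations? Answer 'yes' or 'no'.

BFS explored all 124 reachable states.
Reachable set includes: (0,0,0), (0,0,1), (0,0,2), (0,0,3), (0,0,4), (0,0,5), (0,0,6), (0,0,7), (0,1,0), (0,1,1), (0,1,2), (0,1,3) ...
Target (A=1, B=3, C=6) not in reachable set → no.

Answer: no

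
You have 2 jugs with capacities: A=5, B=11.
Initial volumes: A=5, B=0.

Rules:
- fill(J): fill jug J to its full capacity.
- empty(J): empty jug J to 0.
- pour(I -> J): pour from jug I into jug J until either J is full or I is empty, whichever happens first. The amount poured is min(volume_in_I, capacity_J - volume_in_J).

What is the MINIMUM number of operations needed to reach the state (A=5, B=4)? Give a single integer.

Answer: 8

Derivation:
BFS from (A=5, B=0). One shortest path:
  1. pour(A -> B) -> (A=0 B=5)
  2. fill(A) -> (A=5 B=5)
  3. pour(A -> B) -> (A=0 B=10)
  4. fill(A) -> (A=5 B=10)
  5. pour(A -> B) -> (A=4 B=11)
  6. empty(B) -> (A=4 B=0)
  7. pour(A -> B) -> (A=0 B=4)
  8. fill(A) -> (A=5 B=4)
Reached target in 8 moves.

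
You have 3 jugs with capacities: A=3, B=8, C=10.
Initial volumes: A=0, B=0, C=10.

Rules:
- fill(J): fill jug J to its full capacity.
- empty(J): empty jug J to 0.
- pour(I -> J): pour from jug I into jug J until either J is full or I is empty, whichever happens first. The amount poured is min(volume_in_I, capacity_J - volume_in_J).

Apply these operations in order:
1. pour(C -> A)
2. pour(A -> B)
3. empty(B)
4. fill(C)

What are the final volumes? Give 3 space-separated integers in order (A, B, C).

Answer: 0 0 10

Derivation:
Step 1: pour(C -> A) -> (A=3 B=0 C=7)
Step 2: pour(A -> B) -> (A=0 B=3 C=7)
Step 3: empty(B) -> (A=0 B=0 C=7)
Step 4: fill(C) -> (A=0 B=0 C=10)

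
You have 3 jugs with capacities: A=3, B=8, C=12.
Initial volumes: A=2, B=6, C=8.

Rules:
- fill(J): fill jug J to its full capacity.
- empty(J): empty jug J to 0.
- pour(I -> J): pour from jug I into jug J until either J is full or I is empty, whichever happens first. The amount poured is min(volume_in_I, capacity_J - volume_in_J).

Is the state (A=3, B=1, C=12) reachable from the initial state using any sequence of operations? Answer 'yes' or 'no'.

Answer: yes

Derivation:
BFS from (A=2, B=6, C=8):
  1. pour(B -> A) -> (A=3 B=5 C=8)
  2. pour(B -> C) -> (A=3 B=1 C=12)
Target reached → yes.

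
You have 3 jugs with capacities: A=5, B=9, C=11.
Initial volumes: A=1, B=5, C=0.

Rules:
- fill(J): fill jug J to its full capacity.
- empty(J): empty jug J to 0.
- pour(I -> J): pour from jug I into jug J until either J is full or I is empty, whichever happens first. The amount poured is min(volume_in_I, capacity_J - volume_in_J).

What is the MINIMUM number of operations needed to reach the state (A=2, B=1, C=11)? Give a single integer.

Answer: 7

Derivation:
BFS from (A=1, B=5, C=0). One shortest path:
  1. empty(B) -> (A=1 B=0 C=0)
  2. fill(C) -> (A=1 B=0 C=11)
  3. pour(C -> B) -> (A=1 B=9 C=2)
  4. empty(B) -> (A=1 B=0 C=2)
  5. pour(A -> B) -> (A=0 B=1 C=2)
  6. pour(C -> A) -> (A=2 B=1 C=0)
  7. fill(C) -> (A=2 B=1 C=11)
Reached target in 7 moves.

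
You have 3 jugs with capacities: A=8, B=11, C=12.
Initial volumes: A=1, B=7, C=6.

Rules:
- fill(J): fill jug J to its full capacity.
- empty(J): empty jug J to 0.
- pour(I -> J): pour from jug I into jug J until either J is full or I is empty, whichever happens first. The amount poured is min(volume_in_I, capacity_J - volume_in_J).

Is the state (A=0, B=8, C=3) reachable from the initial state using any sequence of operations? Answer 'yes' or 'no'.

Answer: yes

Derivation:
BFS from (A=1, B=7, C=6):
  1. pour(A -> B) -> (A=0 B=8 C=6)
  2. fill(A) -> (A=8 B=8 C=6)
  3. pour(C -> B) -> (A=8 B=11 C=3)
  4. empty(B) -> (A=8 B=0 C=3)
  5. pour(A -> B) -> (A=0 B=8 C=3)
Target reached → yes.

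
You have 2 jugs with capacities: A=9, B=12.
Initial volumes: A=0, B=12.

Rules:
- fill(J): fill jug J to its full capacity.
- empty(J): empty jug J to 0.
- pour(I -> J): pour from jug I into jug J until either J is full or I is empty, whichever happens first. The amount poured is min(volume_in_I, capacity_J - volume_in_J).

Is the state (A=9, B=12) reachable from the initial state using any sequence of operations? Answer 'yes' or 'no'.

Answer: yes

Derivation:
BFS from (A=0, B=12):
  1. fill(A) -> (A=9 B=12)
Target reached → yes.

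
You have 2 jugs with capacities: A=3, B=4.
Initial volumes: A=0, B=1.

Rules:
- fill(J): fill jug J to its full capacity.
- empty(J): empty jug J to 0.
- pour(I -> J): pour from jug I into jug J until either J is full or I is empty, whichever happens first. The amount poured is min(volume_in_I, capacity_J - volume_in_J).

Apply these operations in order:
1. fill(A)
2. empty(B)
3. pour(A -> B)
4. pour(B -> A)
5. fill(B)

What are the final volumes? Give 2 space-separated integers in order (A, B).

Answer: 3 4

Derivation:
Step 1: fill(A) -> (A=3 B=1)
Step 2: empty(B) -> (A=3 B=0)
Step 3: pour(A -> B) -> (A=0 B=3)
Step 4: pour(B -> A) -> (A=3 B=0)
Step 5: fill(B) -> (A=3 B=4)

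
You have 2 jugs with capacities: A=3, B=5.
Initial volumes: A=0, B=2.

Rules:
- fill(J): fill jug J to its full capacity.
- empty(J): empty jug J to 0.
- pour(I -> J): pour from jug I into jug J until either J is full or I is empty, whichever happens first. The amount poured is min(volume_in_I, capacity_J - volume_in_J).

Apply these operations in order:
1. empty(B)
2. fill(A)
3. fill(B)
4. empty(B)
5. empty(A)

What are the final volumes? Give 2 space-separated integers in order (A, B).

Answer: 0 0

Derivation:
Step 1: empty(B) -> (A=0 B=0)
Step 2: fill(A) -> (A=3 B=0)
Step 3: fill(B) -> (A=3 B=5)
Step 4: empty(B) -> (A=3 B=0)
Step 5: empty(A) -> (A=0 B=0)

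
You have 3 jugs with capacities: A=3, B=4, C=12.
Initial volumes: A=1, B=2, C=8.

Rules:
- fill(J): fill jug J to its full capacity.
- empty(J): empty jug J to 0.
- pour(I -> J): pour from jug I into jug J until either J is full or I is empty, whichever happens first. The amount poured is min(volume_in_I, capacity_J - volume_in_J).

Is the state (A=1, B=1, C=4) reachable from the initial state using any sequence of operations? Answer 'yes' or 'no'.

BFS explored all 195 reachable states.
Reachable set includes: (0,0,0), (0,0,1), (0,0,2), (0,0,3), (0,0,4), (0,0,5), (0,0,6), (0,0,7), (0,0,8), (0,0,9), (0,0,10), (0,0,11) ...
Target (A=1, B=1, C=4) not in reachable set → no.

Answer: no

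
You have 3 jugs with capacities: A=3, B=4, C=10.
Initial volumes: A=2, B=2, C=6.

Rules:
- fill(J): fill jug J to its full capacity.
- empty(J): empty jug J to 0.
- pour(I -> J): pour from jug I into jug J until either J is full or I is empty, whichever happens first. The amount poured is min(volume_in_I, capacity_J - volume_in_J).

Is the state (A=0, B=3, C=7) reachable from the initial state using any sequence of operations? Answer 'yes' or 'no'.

Answer: yes

Derivation:
BFS from (A=2, B=2, C=6):
  1. pour(B -> A) -> (A=3 B=1 C=6)
  2. pour(B -> C) -> (A=3 B=0 C=7)
  3. pour(A -> B) -> (A=0 B=3 C=7)
Target reached → yes.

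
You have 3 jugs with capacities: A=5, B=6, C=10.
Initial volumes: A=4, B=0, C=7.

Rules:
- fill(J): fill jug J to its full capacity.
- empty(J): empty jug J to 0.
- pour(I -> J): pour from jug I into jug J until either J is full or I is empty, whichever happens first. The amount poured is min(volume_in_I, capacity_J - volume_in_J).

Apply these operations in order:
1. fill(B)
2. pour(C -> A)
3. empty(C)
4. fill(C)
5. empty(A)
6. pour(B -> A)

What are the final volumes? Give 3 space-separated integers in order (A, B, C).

Step 1: fill(B) -> (A=4 B=6 C=7)
Step 2: pour(C -> A) -> (A=5 B=6 C=6)
Step 3: empty(C) -> (A=5 B=6 C=0)
Step 4: fill(C) -> (A=5 B=6 C=10)
Step 5: empty(A) -> (A=0 B=6 C=10)
Step 6: pour(B -> A) -> (A=5 B=1 C=10)

Answer: 5 1 10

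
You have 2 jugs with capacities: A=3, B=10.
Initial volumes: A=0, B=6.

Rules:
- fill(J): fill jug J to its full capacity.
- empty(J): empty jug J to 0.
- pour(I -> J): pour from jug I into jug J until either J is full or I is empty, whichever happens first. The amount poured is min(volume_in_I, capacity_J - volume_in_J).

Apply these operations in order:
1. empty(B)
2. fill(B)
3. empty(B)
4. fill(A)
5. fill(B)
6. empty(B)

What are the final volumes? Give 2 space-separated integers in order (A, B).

Step 1: empty(B) -> (A=0 B=0)
Step 2: fill(B) -> (A=0 B=10)
Step 3: empty(B) -> (A=0 B=0)
Step 4: fill(A) -> (A=3 B=0)
Step 5: fill(B) -> (A=3 B=10)
Step 6: empty(B) -> (A=3 B=0)

Answer: 3 0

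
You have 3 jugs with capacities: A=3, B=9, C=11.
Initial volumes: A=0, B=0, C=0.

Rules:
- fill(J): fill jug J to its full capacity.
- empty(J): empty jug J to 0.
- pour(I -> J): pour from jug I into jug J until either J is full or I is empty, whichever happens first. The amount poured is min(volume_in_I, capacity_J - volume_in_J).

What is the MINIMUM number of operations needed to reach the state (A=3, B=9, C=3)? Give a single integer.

Answer: 4

Derivation:
BFS from (A=0, B=0, C=0). One shortest path:
  1. fill(A) -> (A=3 B=0 C=0)
  2. fill(B) -> (A=3 B=9 C=0)
  3. pour(A -> C) -> (A=0 B=9 C=3)
  4. fill(A) -> (A=3 B=9 C=3)
Reached target in 4 moves.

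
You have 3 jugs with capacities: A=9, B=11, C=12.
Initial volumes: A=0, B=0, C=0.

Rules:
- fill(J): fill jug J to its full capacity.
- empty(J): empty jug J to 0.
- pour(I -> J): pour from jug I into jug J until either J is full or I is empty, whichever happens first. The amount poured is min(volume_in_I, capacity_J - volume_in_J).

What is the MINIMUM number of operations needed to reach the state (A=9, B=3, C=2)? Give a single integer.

BFS from (A=0, B=0, C=0). One shortest path:
  1. fill(B) -> (A=0 B=11 C=0)
  2. fill(C) -> (A=0 B=11 C=12)
  3. pour(C -> A) -> (A=9 B=11 C=3)
  4. empty(A) -> (A=0 B=11 C=3)
  5. pour(C -> A) -> (A=3 B=11 C=0)
  6. pour(B -> C) -> (A=3 B=0 C=11)
  7. pour(A -> B) -> (A=0 B=3 C=11)
  8. pour(C -> A) -> (A=9 B=3 C=2)
Reached target in 8 moves.

Answer: 8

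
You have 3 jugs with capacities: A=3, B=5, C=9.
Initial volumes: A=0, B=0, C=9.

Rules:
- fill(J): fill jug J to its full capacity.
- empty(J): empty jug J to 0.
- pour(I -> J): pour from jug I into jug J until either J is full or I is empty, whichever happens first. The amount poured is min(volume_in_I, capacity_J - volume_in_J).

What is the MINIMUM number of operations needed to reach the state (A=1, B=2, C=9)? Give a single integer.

Answer: 5

Derivation:
BFS from (A=0, B=0, C=9). One shortest path:
  1. fill(A) -> (A=3 B=0 C=9)
  2. pour(A -> B) -> (A=0 B=3 C=9)
  3. pour(C -> A) -> (A=3 B=3 C=6)
  4. pour(A -> B) -> (A=1 B=5 C=6)
  5. pour(B -> C) -> (A=1 B=2 C=9)
Reached target in 5 moves.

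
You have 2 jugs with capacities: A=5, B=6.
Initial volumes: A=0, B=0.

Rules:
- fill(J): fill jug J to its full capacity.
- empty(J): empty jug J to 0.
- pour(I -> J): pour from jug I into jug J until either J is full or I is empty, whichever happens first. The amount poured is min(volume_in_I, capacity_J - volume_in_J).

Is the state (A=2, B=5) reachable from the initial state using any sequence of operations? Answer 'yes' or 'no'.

Answer: no

Derivation:
BFS explored all 22 reachable states.
Reachable set includes: (0,0), (0,1), (0,2), (0,3), (0,4), (0,5), (0,6), (1,0), (1,6), (2,0), (2,6), (3,0) ...
Target (A=2, B=5) not in reachable set → no.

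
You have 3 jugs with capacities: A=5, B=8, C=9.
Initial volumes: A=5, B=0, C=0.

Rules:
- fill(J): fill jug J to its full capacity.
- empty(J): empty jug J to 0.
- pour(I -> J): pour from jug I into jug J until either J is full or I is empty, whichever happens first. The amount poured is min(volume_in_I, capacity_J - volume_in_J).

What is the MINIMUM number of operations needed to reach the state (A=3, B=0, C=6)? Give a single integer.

Answer: 6

Derivation:
BFS from (A=5, B=0, C=0). One shortest path:
  1. empty(A) -> (A=0 B=0 C=0)
  2. fill(C) -> (A=0 B=0 C=9)
  3. pour(C -> B) -> (A=0 B=8 C=1)
  4. pour(B -> A) -> (A=5 B=3 C=1)
  5. pour(A -> C) -> (A=0 B=3 C=6)
  6. pour(B -> A) -> (A=3 B=0 C=6)
Reached target in 6 moves.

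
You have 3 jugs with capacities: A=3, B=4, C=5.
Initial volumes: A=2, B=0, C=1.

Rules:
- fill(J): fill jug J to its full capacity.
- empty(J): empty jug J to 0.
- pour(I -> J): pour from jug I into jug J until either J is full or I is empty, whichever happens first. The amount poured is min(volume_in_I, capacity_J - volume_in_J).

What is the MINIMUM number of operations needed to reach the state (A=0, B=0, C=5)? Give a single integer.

BFS from (A=2, B=0, C=1). One shortest path:
  1. empty(A) -> (A=0 B=0 C=1)
  2. fill(C) -> (A=0 B=0 C=5)
Reached target in 2 moves.

Answer: 2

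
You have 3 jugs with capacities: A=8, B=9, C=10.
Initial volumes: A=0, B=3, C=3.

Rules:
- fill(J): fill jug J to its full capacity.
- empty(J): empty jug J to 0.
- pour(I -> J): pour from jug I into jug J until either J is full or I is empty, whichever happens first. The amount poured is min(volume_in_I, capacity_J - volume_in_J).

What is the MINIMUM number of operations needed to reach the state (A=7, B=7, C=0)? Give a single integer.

BFS from (A=0, B=3, C=3). One shortest path:
  1. pour(B -> A) -> (A=3 B=0 C=3)
  2. fill(B) -> (A=3 B=9 C=3)
  3. pour(C -> A) -> (A=6 B=9 C=0)
  4. pour(B -> C) -> (A=6 B=0 C=9)
  5. fill(B) -> (A=6 B=9 C=9)
  6. pour(B -> A) -> (A=8 B=7 C=9)
  7. pour(A -> C) -> (A=7 B=7 C=10)
  8. empty(C) -> (A=7 B=7 C=0)
Reached target in 8 moves.

Answer: 8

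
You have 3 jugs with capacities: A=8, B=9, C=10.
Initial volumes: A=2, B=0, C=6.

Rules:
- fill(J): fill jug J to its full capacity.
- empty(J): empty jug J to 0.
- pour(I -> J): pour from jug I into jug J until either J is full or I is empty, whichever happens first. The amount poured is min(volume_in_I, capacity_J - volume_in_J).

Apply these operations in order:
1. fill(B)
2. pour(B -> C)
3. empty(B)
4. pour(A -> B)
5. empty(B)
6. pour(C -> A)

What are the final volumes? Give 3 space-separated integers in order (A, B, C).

Step 1: fill(B) -> (A=2 B=9 C=6)
Step 2: pour(B -> C) -> (A=2 B=5 C=10)
Step 3: empty(B) -> (A=2 B=0 C=10)
Step 4: pour(A -> B) -> (A=0 B=2 C=10)
Step 5: empty(B) -> (A=0 B=0 C=10)
Step 6: pour(C -> A) -> (A=8 B=0 C=2)

Answer: 8 0 2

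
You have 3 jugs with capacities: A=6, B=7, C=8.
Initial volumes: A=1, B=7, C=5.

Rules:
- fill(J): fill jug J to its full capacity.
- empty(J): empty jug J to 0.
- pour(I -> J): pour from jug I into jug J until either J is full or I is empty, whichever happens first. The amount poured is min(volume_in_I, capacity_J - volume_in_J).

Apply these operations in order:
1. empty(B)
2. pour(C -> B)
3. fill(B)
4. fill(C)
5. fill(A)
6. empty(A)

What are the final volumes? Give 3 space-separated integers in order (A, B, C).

Step 1: empty(B) -> (A=1 B=0 C=5)
Step 2: pour(C -> B) -> (A=1 B=5 C=0)
Step 3: fill(B) -> (A=1 B=7 C=0)
Step 4: fill(C) -> (A=1 B=7 C=8)
Step 5: fill(A) -> (A=6 B=7 C=8)
Step 6: empty(A) -> (A=0 B=7 C=8)

Answer: 0 7 8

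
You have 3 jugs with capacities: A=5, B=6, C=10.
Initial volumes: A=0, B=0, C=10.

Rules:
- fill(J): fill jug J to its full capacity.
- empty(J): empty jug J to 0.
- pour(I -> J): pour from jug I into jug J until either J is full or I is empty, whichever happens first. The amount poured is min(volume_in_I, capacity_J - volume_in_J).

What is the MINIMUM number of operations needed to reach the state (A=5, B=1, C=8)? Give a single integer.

Answer: 6

Derivation:
BFS from (A=0, B=0, C=10). One shortest path:
  1. pour(C -> B) -> (A=0 B=6 C=4)
  2. empty(B) -> (A=0 B=0 C=4)
  3. pour(C -> B) -> (A=0 B=4 C=0)
  4. fill(C) -> (A=0 B=4 C=10)
  5. pour(C -> B) -> (A=0 B=6 C=8)
  6. pour(B -> A) -> (A=5 B=1 C=8)
Reached target in 6 moves.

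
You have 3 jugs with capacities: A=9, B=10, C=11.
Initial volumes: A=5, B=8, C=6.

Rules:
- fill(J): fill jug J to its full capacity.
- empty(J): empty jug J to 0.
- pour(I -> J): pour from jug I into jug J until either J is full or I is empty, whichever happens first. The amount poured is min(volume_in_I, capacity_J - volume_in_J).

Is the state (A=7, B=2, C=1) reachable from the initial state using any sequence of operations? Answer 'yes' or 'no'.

Answer: no

Derivation:
BFS explored all 601 reachable states.
Reachable set includes: (0,0,0), (0,0,1), (0,0,2), (0,0,3), (0,0,4), (0,0,5), (0,0,6), (0,0,7), (0,0,8), (0,0,9), (0,0,10), (0,0,11) ...
Target (A=7, B=2, C=1) not in reachable set → no.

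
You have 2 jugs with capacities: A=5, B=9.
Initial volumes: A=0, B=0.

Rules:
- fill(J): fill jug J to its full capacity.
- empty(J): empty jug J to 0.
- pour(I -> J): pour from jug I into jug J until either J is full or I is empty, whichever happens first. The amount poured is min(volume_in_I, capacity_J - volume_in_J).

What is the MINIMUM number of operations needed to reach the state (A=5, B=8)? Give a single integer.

Answer: 6

Derivation:
BFS from (A=0, B=0). One shortest path:
  1. fill(B) -> (A=0 B=9)
  2. pour(B -> A) -> (A=5 B=4)
  3. empty(A) -> (A=0 B=4)
  4. pour(B -> A) -> (A=4 B=0)
  5. fill(B) -> (A=4 B=9)
  6. pour(B -> A) -> (A=5 B=8)
Reached target in 6 moves.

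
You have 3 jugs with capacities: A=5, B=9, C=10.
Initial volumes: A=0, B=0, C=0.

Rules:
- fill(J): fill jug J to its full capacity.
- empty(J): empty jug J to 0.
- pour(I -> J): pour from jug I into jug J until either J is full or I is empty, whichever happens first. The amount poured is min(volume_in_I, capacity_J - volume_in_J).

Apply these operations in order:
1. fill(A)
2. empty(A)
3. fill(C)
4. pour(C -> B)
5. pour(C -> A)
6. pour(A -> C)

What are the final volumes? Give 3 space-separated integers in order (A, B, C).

Step 1: fill(A) -> (A=5 B=0 C=0)
Step 2: empty(A) -> (A=0 B=0 C=0)
Step 3: fill(C) -> (A=0 B=0 C=10)
Step 4: pour(C -> B) -> (A=0 B=9 C=1)
Step 5: pour(C -> A) -> (A=1 B=9 C=0)
Step 6: pour(A -> C) -> (A=0 B=9 C=1)

Answer: 0 9 1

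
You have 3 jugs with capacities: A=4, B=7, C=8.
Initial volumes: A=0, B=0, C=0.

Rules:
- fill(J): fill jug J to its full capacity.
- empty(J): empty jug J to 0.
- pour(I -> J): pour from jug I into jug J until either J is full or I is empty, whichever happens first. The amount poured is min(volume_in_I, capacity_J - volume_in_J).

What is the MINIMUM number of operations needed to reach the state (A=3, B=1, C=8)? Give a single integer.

Answer: 7

Derivation:
BFS from (A=0, B=0, C=0). One shortest path:
  1. fill(C) -> (A=0 B=0 C=8)
  2. pour(C -> B) -> (A=0 B=7 C=1)
  3. pour(B -> A) -> (A=4 B=3 C=1)
  4. empty(A) -> (A=0 B=3 C=1)
  5. pour(B -> A) -> (A=3 B=0 C=1)
  6. pour(C -> B) -> (A=3 B=1 C=0)
  7. fill(C) -> (A=3 B=1 C=8)
Reached target in 7 moves.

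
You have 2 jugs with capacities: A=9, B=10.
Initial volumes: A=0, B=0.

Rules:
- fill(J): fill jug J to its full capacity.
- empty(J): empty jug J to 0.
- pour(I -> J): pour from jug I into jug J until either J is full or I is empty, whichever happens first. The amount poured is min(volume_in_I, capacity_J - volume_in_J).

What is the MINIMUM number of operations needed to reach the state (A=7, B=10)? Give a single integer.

Answer: 8

Derivation:
BFS from (A=0, B=0). One shortest path:
  1. fill(A) -> (A=9 B=0)
  2. pour(A -> B) -> (A=0 B=9)
  3. fill(A) -> (A=9 B=9)
  4. pour(A -> B) -> (A=8 B=10)
  5. empty(B) -> (A=8 B=0)
  6. pour(A -> B) -> (A=0 B=8)
  7. fill(A) -> (A=9 B=8)
  8. pour(A -> B) -> (A=7 B=10)
Reached target in 8 moves.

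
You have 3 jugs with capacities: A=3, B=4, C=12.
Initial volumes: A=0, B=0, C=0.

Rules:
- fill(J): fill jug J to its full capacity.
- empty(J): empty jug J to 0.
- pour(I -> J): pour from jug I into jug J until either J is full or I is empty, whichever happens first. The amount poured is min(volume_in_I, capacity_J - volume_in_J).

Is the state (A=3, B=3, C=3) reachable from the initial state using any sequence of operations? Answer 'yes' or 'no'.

Answer: yes

Derivation:
BFS from (A=0, B=0, C=0):
  1. fill(A) -> (A=3 B=0 C=0)
  2. pour(A -> B) -> (A=0 B=3 C=0)
  3. fill(A) -> (A=3 B=3 C=0)
  4. pour(A -> C) -> (A=0 B=3 C=3)
  5. fill(A) -> (A=3 B=3 C=3)
Target reached → yes.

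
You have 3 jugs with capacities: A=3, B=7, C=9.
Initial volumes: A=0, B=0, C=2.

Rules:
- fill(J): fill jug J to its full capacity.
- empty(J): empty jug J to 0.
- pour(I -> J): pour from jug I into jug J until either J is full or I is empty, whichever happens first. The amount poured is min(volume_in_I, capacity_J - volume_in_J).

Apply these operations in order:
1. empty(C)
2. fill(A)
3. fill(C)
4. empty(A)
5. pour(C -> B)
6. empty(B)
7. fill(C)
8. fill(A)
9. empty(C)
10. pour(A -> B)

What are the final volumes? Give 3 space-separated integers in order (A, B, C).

Answer: 0 3 0

Derivation:
Step 1: empty(C) -> (A=0 B=0 C=0)
Step 2: fill(A) -> (A=3 B=0 C=0)
Step 3: fill(C) -> (A=3 B=0 C=9)
Step 4: empty(A) -> (A=0 B=0 C=9)
Step 5: pour(C -> B) -> (A=0 B=7 C=2)
Step 6: empty(B) -> (A=0 B=0 C=2)
Step 7: fill(C) -> (A=0 B=0 C=9)
Step 8: fill(A) -> (A=3 B=0 C=9)
Step 9: empty(C) -> (A=3 B=0 C=0)
Step 10: pour(A -> B) -> (A=0 B=3 C=0)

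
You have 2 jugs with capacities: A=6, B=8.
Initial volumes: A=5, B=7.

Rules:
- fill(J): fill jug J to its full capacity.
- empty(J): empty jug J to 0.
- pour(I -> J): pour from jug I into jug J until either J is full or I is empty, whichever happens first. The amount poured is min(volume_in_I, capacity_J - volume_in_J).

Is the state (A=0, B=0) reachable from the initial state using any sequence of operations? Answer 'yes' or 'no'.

BFS from (A=5, B=7):
  1. empty(A) -> (A=0 B=7)
  2. empty(B) -> (A=0 B=0)
Target reached → yes.

Answer: yes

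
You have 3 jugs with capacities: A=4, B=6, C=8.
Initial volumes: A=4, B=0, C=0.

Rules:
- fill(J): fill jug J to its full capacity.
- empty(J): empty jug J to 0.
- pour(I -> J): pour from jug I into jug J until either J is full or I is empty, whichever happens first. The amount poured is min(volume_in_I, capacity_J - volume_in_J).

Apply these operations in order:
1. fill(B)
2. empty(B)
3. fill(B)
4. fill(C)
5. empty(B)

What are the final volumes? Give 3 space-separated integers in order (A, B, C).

Answer: 4 0 8

Derivation:
Step 1: fill(B) -> (A=4 B=6 C=0)
Step 2: empty(B) -> (A=4 B=0 C=0)
Step 3: fill(B) -> (A=4 B=6 C=0)
Step 4: fill(C) -> (A=4 B=6 C=8)
Step 5: empty(B) -> (A=4 B=0 C=8)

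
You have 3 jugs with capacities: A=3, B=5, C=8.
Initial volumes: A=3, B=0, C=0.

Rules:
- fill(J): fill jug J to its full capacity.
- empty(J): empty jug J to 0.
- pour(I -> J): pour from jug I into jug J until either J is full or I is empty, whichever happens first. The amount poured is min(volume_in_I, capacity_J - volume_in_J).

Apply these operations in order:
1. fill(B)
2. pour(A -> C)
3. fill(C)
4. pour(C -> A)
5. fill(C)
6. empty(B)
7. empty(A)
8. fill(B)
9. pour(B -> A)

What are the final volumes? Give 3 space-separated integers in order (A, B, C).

Step 1: fill(B) -> (A=3 B=5 C=0)
Step 2: pour(A -> C) -> (A=0 B=5 C=3)
Step 3: fill(C) -> (A=0 B=5 C=8)
Step 4: pour(C -> A) -> (A=3 B=5 C=5)
Step 5: fill(C) -> (A=3 B=5 C=8)
Step 6: empty(B) -> (A=3 B=0 C=8)
Step 7: empty(A) -> (A=0 B=0 C=8)
Step 8: fill(B) -> (A=0 B=5 C=8)
Step 9: pour(B -> A) -> (A=3 B=2 C=8)

Answer: 3 2 8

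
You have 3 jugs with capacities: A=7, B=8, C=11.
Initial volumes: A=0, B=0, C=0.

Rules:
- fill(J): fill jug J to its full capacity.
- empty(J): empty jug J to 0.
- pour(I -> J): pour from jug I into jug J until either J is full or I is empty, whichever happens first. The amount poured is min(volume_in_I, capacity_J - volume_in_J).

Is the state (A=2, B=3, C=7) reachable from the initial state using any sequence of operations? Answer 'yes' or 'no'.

Answer: no

Derivation:
BFS explored all 444 reachable states.
Reachable set includes: (0,0,0), (0,0,1), (0,0,2), (0,0,3), (0,0,4), (0,0,5), (0,0,6), (0,0,7), (0,0,8), (0,0,9), (0,0,10), (0,0,11) ...
Target (A=2, B=3, C=7) not in reachable set → no.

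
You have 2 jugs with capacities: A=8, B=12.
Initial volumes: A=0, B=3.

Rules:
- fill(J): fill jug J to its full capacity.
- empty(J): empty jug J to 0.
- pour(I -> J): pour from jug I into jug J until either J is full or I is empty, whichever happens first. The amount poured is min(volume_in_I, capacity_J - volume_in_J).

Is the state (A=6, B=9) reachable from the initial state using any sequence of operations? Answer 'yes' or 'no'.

BFS explored all 20 reachable states.
Reachable set includes: (0,0), (0,3), (0,4), (0,7), (0,8), (0,11), (0,12), (3,0), (3,12), (4,0), (4,12), (7,0) ...
Target (A=6, B=9) not in reachable set → no.

Answer: no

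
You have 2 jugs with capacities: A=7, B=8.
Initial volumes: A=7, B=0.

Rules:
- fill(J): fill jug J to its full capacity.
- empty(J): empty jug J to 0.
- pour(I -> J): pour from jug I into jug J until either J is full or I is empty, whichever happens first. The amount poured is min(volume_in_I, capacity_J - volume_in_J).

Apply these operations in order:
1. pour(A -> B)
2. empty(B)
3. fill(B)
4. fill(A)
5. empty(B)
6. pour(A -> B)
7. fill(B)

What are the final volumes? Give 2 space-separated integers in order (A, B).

Answer: 0 8

Derivation:
Step 1: pour(A -> B) -> (A=0 B=7)
Step 2: empty(B) -> (A=0 B=0)
Step 3: fill(B) -> (A=0 B=8)
Step 4: fill(A) -> (A=7 B=8)
Step 5: empty(B) -> (A=7 B=0)
Step 6: pour(A -> B) -> (A=0 B=7)
Step 7: fill(B) -> (A=0 B=8)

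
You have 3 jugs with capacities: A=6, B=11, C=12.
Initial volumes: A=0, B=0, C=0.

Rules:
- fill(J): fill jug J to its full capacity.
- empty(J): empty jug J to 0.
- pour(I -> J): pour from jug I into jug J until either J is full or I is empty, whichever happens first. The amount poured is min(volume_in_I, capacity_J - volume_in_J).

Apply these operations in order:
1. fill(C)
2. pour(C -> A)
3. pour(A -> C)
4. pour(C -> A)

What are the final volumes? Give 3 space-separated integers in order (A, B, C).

Answer: 6 0 6

Derivation:
Step 1: fill(C) -> (A=0 B=0 C=12)
Step 2: pour(C -> A) -> (A=6 B=0 C=6)
Step 3: pour(A -> C) -> (A=0 B=0 C=12)
Step 4: pour(C -> A) -> (A=6 B=0 C=6)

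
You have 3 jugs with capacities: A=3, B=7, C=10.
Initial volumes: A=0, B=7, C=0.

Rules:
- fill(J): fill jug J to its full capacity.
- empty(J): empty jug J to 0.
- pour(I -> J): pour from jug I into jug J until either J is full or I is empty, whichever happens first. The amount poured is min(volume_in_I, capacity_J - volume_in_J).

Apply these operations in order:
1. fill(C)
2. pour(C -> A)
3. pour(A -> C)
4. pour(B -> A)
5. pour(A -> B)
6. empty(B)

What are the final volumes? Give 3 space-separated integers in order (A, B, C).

Step 1: fill(C) -> (A=0 B=7 C=10)
Step 2: pour(C -> A) -> (A=3 B=7 C=7)
Step 3: pour(A -> C) -> (A=0 B=7 C=10)
Step 4: pour(B -> A) -> (A=3 B=4 C=10)
Step 5: pour(A -> B) -> (A=0 B=7 C=10)
Step 6: empty(B) -> (A=0 B=0 C=10)

Answer: 0 0 10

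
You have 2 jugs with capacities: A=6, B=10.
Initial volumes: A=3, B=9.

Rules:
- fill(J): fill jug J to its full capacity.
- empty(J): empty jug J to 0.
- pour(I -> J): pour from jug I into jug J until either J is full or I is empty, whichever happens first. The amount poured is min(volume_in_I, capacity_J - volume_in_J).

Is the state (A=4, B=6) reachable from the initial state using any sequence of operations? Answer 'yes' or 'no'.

Answer: no

Derivation:
BFS explored all 33 reachable states.
Reachable set includes: (0,0), (0,1), (0,2), (0,3), (0,4), (0,5), (0,6), (0,7), (0,8), (0,9), (0,10), (1,0) ...
Target (A=4, B=6) not in reachable set → no.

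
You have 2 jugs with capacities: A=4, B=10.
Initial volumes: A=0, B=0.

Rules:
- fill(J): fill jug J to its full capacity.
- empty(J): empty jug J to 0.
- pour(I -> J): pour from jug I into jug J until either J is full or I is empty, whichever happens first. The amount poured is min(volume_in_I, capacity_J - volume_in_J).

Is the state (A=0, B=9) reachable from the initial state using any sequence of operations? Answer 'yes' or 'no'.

Answer: no

Derivation:
BFS explored all 14 reachable states.
Reachable set includes: (0,0), (0,2), (0,4), (0,6), (0,8), (0,10), (2,0), (2,10), (4,0), (4,2), (4,4), (4,6) ...
Target (A=0, B=9) not in reachable set → no.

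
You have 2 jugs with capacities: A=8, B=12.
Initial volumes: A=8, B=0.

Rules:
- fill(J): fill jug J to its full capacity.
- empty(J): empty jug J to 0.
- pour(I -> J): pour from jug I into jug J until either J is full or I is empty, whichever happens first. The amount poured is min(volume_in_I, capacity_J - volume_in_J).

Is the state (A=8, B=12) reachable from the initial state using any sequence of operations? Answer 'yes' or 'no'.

Answer: yes

Derivation:
BFS from (A=8, B=0):
  1. fill(B) -> (A=8 B=12)
Target reached → yes.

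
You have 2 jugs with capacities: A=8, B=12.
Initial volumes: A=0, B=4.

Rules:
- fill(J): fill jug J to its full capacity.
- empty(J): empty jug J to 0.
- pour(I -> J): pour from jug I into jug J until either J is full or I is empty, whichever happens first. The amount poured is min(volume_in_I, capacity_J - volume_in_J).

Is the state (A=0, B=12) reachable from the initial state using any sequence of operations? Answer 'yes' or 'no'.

BFS from (A=0, B=4):
  1. fill(B) -> (A=0 B=12)
Target reached → yes.

Answer: yes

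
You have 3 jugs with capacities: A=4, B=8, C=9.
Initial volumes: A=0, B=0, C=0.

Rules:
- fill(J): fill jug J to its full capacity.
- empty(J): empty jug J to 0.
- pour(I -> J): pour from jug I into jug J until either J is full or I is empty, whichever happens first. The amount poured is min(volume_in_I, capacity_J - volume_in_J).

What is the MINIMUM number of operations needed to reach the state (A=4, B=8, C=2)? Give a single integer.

Answer: 7

Derivation:
BFS from (A=0, B=0, C=0). One shortest path:
  1. fill(A) -> (A=4 B=0 C=0)
  2. fill(C) -> (A=4 B=0 C=9)
  3. pour(C -> B) -> (A=4 B=8 C=1)
  4. empty(B) -> (A=4 B=0 C=1)
  5. pour(C -> B) -> (A=4 B=1 C=0)
  6. fill(C) -> (A=4 B=1 C=9)
  7. pour(C -> B) -> (A=4 B=8 C=2)
Reached target in 7 moves.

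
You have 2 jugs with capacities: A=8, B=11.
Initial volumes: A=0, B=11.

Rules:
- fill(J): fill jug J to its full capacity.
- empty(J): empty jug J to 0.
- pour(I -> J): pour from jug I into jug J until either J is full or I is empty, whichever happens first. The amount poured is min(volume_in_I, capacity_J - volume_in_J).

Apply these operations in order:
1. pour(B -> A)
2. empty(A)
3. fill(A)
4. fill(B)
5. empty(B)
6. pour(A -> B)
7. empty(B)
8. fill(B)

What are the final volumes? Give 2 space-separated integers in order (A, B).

Answer: 0 11

Derivation:
Step 1: pour(B -> A) -> (A=8 B=3)
Step 2: empty(A) -> (A=0 B=3)
Step 3: fill(A) -> (A=8 B=3)
Step 4: fill(B) -> (A=8 B=11)
Step 5: empty(B) -> (A=8 B=0)
Step 6: pour(A -> B) -> (A=0 B=8)
Step 7: empty(B) -> (A=0 B=0)
Step 8: fill(B) -> (A=0 B=11)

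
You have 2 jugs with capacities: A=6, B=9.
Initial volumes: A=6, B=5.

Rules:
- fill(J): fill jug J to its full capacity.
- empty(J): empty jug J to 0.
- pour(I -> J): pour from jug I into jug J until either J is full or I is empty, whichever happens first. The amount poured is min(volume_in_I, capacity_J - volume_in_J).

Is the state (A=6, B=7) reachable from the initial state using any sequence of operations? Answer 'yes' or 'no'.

BFS explored all 20 reachable states.
Reachable set includes: (0,0), (0,2), (0,3), (0,5), (0,6), (0,8), (0,9), (2,0), (2,9), (3,0), (3,9), (5,0) ...
Target (A=6, B=7) not in reachable set → no.

Answer: no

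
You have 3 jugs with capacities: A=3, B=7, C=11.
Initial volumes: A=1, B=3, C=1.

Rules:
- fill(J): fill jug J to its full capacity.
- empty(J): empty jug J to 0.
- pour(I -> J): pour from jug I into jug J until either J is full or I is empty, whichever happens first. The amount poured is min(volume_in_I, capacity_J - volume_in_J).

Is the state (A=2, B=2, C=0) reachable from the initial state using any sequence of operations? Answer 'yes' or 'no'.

BFS from (A=1, B=3, C=1):
  1. fill(C) -> (A=1 B=3 C=11)
  2. pour(C -> A) -> (A=3 B=3 C=9)
  3. pour(A -> B) -> (A=0 B=6 C=9)
  4. pour(C -> A) -> (A=3 B=6 C=6)
  5. pour(A -> B) -> (A=2 B=7 C=6)
  6. pour(B -> C) -> (A=2 B=2 C=11)
  7. empty(C) -> (A=2 B=2 C=0)
Target reached → yes.

Answer: yes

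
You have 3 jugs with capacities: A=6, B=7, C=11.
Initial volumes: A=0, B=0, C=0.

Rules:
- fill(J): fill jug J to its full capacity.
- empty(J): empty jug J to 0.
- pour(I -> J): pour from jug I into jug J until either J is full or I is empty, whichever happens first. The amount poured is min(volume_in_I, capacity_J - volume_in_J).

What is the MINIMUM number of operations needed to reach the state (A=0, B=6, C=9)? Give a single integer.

BFS from (A=0, B=0, C=0). One shortest path:
  1. fill(C) -> (A=0 B=0 C=11)
  2. pour(C -> A) -> (A=6 B=0 C=5)
  3. pour(C -> B) -> (A=6 B=5 C=0)
  4. fill(C) -> (A=6 B=5 C=11)
  5. pour(C -> B) -> (A=6 B=7 C=9)
  6. empty(B) -> (A=6 B=0 C=9)
  7. pour(A -> B) -> (A=0 B=6 C=9)
Reached target in 7 moves.

Answer: 7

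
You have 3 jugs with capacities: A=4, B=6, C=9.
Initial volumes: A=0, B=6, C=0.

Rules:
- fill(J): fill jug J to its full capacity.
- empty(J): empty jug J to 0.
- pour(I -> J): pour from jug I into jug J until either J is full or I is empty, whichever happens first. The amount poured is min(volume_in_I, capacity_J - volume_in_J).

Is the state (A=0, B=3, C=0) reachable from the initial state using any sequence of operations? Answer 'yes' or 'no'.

BFS from (A=0, B=6, C=0):
  1. pour(B -> C) -> (A=0 B=0 C=6)
  2. fill(B) -> (A=0 B=6 C=6)
  3. pour(B -> C) -> (A=0 B=3 C=9)
  4. empty(C) -> (A=0 B=3 C=0)
Target reached → yes.

Answer: yes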